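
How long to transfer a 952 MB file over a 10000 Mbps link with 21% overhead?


Effective throughput = 10000 * (1 - 21/100) = 7900 Mbps
File size in Mb = 952 * 8 = 7616 Mb
Time = 7616 / 7900
Time = 0.9641 seconds


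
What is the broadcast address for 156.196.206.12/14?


Network: 156.196.0.0/14
Host bits = 18
Set all host bits to 1:
Broadcast: 156.199.255.255


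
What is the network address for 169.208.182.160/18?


IP:   10101001.11010000.10110110.10100000
Mask: 11111111.11111111.11000000.00000000
AND operation:
Net:  10101001.11010000.10000000.00000000
Network: 169.208.128.0/18


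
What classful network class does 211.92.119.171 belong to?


First octet: 211
Binary: 11010011
110xxxxx -> Class C (192-223)
Class C, default mask 255.255.255.0 (/24)


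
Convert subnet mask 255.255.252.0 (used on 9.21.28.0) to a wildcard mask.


Subnet mask: 255.255.252.0
Wildcard = 255.255.255.255 - subnet mask
255 - 255 = 0
255 - 255 = 0
255 - 252 = 3
255 - 0 = 255
Wildcard: 0.0.3.255


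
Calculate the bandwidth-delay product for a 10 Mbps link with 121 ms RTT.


BDP = bandwidth * RTT
= 10 Mbps * 121 ms
= 10 * 1e6 * 121 / 1000 bits
= 1210000 bits
= 151250 bytes
= 147.7051 KB
BDP = 1210000 bits (151250 bytes)


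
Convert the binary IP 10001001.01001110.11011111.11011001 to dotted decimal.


10001001 = 137
01001110 = 78
11011111 = 223
11011001 = 217
IP: 137.78.223.217


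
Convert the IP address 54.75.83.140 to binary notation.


54 = 00110110
75 = 01001011
83 = 01010011
140 = 10001100
Binary: 00110110.01001011.01010011.10001100


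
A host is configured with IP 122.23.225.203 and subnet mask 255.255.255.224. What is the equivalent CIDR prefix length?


Binary: 11111111.11111111.11111111.11100000
Count leading 1s
Prefix: /27


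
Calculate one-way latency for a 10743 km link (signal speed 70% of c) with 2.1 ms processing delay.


Speed = 0.7 * 3e5 km/s = 210000 km/s
Propagation delay = 10743 / 210000 = 0.0512 s = 51.1571 ms
Processing delay = 2.1 ms
Total one-way latency = 53.2571 ms


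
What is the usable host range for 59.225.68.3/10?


Network: 59.192.0.0
Broadcast: 59.255.255.255
First usable = network + 1
Last usable = broadcast - 1
Range: 59.192.0.1 to 59.255.255.254


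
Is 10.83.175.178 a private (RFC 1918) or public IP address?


RFC 1918 private ranges:
  10.0.0.0/8 (10.0.0.0 - 10.255.255.255)
  172.16.0.0/12 (172.16.0.0 - 172.31.255.255)
  192.168.0.0/16 (192.168.0.0 - 192.168.255.255)
Private (in 10.0.0.0/8)


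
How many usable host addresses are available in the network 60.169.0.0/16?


Host bits = 32 - 16 = 16
Total addresses = 2^16 = 65536
Usable = total - 2 (network and broadcast)
Usable hosts: 65534


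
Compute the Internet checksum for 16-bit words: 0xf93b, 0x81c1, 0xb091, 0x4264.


Sum all words (with carry folding):
+ 0xf93b = 0xf93b
+ 0x81c1 = 0x7afd
+ 0xb091 = 0x2b8f
+ 0x4264 = 0x6df3
One's complement: ~0x6df3
Checksum = 0x920c


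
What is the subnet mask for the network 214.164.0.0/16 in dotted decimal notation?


/16 means 16 network bits, 16 host bits
Binary: 11111111111111110000000000000000
Mask: 255.255.0.0


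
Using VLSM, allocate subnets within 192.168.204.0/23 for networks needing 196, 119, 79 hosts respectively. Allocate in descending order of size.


196 hosts -> /24 (254 usable): 192.168.204.0/24
119 hosts -> /25 (126 usable): 192.168.205.0/25
79 hosts -> /25 (126 usable): 192.168.205.128/25
Allocation: 192.168.204.0/24 (196 hosts, 254 usable); 192.168.205.0/25 (119 hosts, 126 usable); 192.168.205.128/25 (79 hosts, 126 usable)


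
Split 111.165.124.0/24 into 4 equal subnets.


New prefix = 24 + 2 = 26
Each subnet has 64 addresses
  111.165.124.0/26
  111.165.124.64/26
  111.165.124.128/26
  111.165.124.192/26
Subnets: 111.165.124.0/26, 111.165.124.64/26, 111.165.124.128/26, 111.165.124.192/26


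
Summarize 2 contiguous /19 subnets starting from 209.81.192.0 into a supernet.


Original prefix: /19
Number of subnets: 2 = 2^1
New prefix = 19 - 1 = 18
Supernet: 209.81.192.0/18


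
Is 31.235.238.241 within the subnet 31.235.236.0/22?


Subnet network: 31.235.236.0
Test IP AND mask: 31.235.236.0
Yes, 31.235.238.241 is in 31.235.236.0/22


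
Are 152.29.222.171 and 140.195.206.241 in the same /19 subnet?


Mask: 255.255.224.0
152.29.222.171 AND mask = 152.29.192.0
140.195.206.241 AND mask = 140.195.192.0
No, different subnets (152.29.192.0 vs 140.195.192.0)


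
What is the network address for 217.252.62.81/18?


IP:   11011001.11111100.00111110.01010001
Mask: 11111111.11111111.11000000.00000000
AND operation:
Net:  11011001.11111100.00000000.00000000
Network: 217.252.0.0/18


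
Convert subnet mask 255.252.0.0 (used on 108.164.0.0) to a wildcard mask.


Subnet mask: 255.252.0.0
Wildcard = 255.255.255.255 - subnet mask
255 - 255 = 0
255 - 252 = 3
255 - 0 = 255
255 - 0 = 255
Wildcard: 0.3.255.255


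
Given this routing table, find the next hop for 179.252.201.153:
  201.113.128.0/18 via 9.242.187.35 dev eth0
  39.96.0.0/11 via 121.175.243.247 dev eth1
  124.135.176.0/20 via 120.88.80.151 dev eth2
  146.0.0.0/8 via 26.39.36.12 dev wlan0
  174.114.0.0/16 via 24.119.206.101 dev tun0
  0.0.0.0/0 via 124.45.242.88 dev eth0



Longest prefix match for 179.252.201.153:
  /18 201.113.128.0: no
  /11 39.96.0.0: no
  /20 124.135.176.0: no
  /8 146.0.0.0: no
  /16 174.114.0.0: no
  /0 0.0.0.0: MATCH
Selected: next-hop 124.45.242.88 via eth0 (matched /0)


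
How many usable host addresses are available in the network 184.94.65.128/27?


Host bits = 32 - 27 = 5
Total addresses = 2^5 = 32
Usable = total - 2 (network and broadcast)
Usable hosts: 30


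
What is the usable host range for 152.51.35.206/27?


Network: 152.51.35.192
Broadcast: 152.51.35.223
First usable = network + 1
Last usable = broadcast - 1
Range: 152.51.35.193 to 152.51.35.222


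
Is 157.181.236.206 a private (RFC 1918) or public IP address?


RFC 1918 private ranges:
  10.0.0.0/8 (10.0.0.0 - 10.255.255.255)
  172.16.0.0/12 (172.16.0.0 - 172.31.255.255)
  192.168.0.0/16 (192.168.0.0 - 192.168.255.255)
Public (not in any RFC 1918 range)


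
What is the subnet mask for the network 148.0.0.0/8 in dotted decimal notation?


/8 means 8 network bits, 24 host bits
Binary: 11111111000000000000000000000000
Mask: 255.0.0.0


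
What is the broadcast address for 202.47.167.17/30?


Network: 202.47.167.16/30
Host bits = 2
Set all host bits to 1:
Broadcast: 202.47.167.19


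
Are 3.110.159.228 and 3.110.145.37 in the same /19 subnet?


Mask: 255.255.224.0
3.110.159.228 AND mask = 3.110.128.0
3.110.145.37 AND mask = 3.110.128.0
Yes, same subnet (3.110.128.0)


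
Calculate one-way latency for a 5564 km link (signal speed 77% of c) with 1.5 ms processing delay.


Speed = 0.77 * 3e5 km/s = 231000 km/s
Propagation delay = 5564 / 231000 = 0.0241 s = 24.0866 ms
Processing delay = 1.5 ms
Total one-way latency = 25.5866 ms


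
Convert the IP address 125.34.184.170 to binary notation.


125 = 01111101
34 = 00100010
184 = 10111000
170 = 10101010
Binary: 01111101.00100010.10111000.10101010


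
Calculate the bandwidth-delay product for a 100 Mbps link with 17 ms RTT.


BDP = bandwidth * RTT
= 100 Mbps * 17 ms
= 100 * 1e6 * 17 / 1000 bits
= 1700000 bits
= 212500 bytes
= 207.5195 KB
BDP = 1700000 bits (212500 bytes)


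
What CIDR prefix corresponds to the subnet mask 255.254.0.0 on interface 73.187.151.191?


Binary: 11111111.11111110.00000000.00000000
Count leading 1s
Prefix: /15


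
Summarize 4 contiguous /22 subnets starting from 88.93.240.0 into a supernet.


Original prefix: /22
Number of subnets: 4 = 2^2
New prefix = 22 - 2 = 20
Supernet: 88.93.240.0/20


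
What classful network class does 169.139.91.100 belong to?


First octet: 169
Binary: 10101001
10xxxxxx -> Class B (128-191)
Class B, default mask 255.255.0.0 (/16)


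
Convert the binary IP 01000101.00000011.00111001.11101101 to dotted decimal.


01000101 = 69
00000011 = 3
00111001 = 57
11101101 = 237
IP: 69.3.57.237


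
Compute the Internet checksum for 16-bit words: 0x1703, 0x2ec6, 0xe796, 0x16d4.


Sum all words (with carry folding):
+ 0x1703 = 0x1703
+ 0x2ec6 = 0x45c9
+ 0xe796 = 0x2d60
+ 0x16d4 = 0x4434
One's complement: ~0x4434
Checksum = 0xbbcb


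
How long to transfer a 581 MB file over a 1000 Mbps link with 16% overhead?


Effective throughput = 1000 * (1 - 16/100) = 840 Mbps
File size in Mb = 581 * 8 = 4648 Mb
Time = 4648 / 840
Time = 5.5333 seconds


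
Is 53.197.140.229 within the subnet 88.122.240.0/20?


Subnet network: 88.122.240.0
Test IP AND mask: 53.197.128.0
No, 53.197.140.229 is not in 88.122.240.0/20


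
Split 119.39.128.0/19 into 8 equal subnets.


New prefix = 19 + 3 = 22
Each subnet has 1024 addresses
  119.39.128.0/22
  119.39.132.0/22
  119.39.136.0/22
  119.39.140.0/22
  119.39.144.0/22
  119.39.148.0/22
  119.39.152.0/22
  119.39.156.0/22
Subnets: 119.39.128.0/22, 119.39.132.0/22, 119.39.136.0/22, 119.39.140.0/22, 119.39.144.0/22, 119.39.148.0/22, 119.39.152.0/22, 119.39.156.0/22


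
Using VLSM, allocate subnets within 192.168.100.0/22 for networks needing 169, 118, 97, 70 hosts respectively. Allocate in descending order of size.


169 hosts -> /24 (254 usable): 192.168.100.0/24
118 hosts -> /25 (126 usable): 192.168.101.0/25
97 hosts -> /25 (126 usable): 192.168.101.128/25
70 hosts -> /25 (126 usable): 192.168.102.0/25
Allocation: 192.168.100.0/24 (169 hosts, 254 usable); 192.168.101.0/25 (118 hosts, 126 usable); 192.168.101.128/25 (97 hosts, 126 usable); 192.168.102.0/25 (70 hosts, 126 usable)


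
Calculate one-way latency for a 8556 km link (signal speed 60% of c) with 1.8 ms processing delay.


Speed = 0.6 * 3e5 km/s = 180000 km/s
Propagation delay = 8556 / 180000 = 0.0475 s = 47.5333 ms
Processing delay = 1.8 ms
Total one-way latency = 49.3333 ms


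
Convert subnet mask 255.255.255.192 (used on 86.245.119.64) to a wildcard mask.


Subnet mask: 255.255.255.192
Wildcard = 255.255.255.255 - subnet mask
255 - 255 = 0
255 - 255 = 0
255 - 255 = 0
255 - 192 = 63
Wildcard: 0.0.0.63


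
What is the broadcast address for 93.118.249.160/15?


Network: 93.118.0.0/15
Host bits = 17
Set all host bits to 1:
Broadcast: 93.119.255.255


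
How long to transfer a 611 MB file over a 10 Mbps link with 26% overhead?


Effective throughput = 10 * (1 - 26/100) = 7.4 Mbps
File size in Mb = 611 * 8 = 4888 Mb
Time = 4888 / 7.4
Time = 660.5405 seconds


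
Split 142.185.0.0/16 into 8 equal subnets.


New prefix = 16 + 3 = 19
Each subnet has 8192 addresses
  142.185.0.0/19
  142.185.32.0/19
  142.185.64.0/19
  142.185.96.0/19
  142.185.128.0/19
  142.185.160.0/19
  142.185.192.0/19
  142.185.224.0/19
Subnets: 142.185.0.0/19, 142.185.32.0/19, 142.185.64.0/19, 142.185.96.0/19, 142.185.128.0/19, 142.185.160.0/19, 142.185.192.0/19, 142.185.224.0/19


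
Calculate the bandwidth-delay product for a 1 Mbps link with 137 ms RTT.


BDP = bandwidth * RTT
= 1 Mbps * 137 ms
= 1 * 1e6 * 137 / 1000 bits
= 137000 bits
= 17125 bytes
= 16.7236 KB
BDP = 137000 bits (17125 bytes)


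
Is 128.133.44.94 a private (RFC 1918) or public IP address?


RFC 1918 private ranges:
  10.0.0.0/8 (10.0.0.0 - 10.255.255.255)
  172.16.0.0/12 (172.16.0.0 - 172.31.255.255)
  192.168.0.0/16 (192.168.0.0 - 192.168.255.255)
Public (not in any RFC 1918 range)


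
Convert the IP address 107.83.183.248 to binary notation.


107 = 01101011
83 = 01010011
183 = 10110111
248 = 11111000
Binary: 01101011.01010011.10110111.11111000


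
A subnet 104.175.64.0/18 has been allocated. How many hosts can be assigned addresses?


Host bits = 32 - 18 = 14
Total addresses = 2^14 = 16384
Usable = total - 2 (network and broadcast)
Usable hosts: 16382


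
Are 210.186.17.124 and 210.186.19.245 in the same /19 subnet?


Mask: 255.255.224.0
210.186.17.124 AND mask = 210.186.0.0
210.186.19.245 AND mask = 210.186.0.0
Yes, same subnet (210.186.0.0)


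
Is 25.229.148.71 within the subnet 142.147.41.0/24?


Subnet network: 142.147.41.0
Test IP AND mask: 25.229.148.0
No, 25.229.148.71 is not in 142.147.41.0/24


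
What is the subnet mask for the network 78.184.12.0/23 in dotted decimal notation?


/23 means 23 network bits, 9 host bits
Binary: 11111111111111111111111000000000
Mask: 255.255.254.0


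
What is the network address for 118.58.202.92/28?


IP:   01110110.00111010.11001010.01011100
Mask: 11111111.11111111.11111111.11110000
AND operation:
Net:  01110110.00111010.11001010.01010000
Network: 118.58.202.80/28


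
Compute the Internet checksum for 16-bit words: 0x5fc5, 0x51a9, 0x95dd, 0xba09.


Sum all words (with carry folding):
+ 0x5fc5 = 0x5fc5
+ 0x51a9 = 0xb16e
+ 0x95dd = 0x474c
+ 0xba09 = 0x0156
One's complement: ~0x0156
Checksum = 0xfea9


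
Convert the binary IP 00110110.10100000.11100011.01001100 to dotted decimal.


00110110 = 54
10100000 = 160
11100011 = 227
01001100 = 76
IP: 54.160.227.76


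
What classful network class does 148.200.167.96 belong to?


First octet: 148
Binary: 10010100
10xxxxxx -> Class B (128-191)
Class B, default mask 255.255.0.0 (/16)


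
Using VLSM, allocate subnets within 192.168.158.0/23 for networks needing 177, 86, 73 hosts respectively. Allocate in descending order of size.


177 hosts -> /24 (254 usable): 192.168.158.0/24
86 hosts -> /25 (126 usable): 192.168.159.0/25
73 hosts -> /25 (126 usable): 192.168.159.128/25
Allocation: 192.168.158.0/24 (177 hosts, 254 usable); 192.168.159.0/25 (86 hosts, 126 usable); 192.168.159.128/25 (73 hosts, 126 usable)


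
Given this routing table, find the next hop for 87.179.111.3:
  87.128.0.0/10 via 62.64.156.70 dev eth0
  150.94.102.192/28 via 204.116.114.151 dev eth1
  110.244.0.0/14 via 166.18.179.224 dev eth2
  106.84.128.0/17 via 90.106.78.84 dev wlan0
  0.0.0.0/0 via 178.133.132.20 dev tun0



Longest prefix match for 87.179.111.3:
  /10 87.128.0.0: MATCH
  /28 150.94.102.192: no
  /14 110.244.0.0: no
  /17 106.84.128.0: no
  /0 0.0.0.0: MATCH
Selected: next-hop 62.64.156.70 via eth0 (matched /10)


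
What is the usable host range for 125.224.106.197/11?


Network: 125.224.0.0
Broadcast: 125.255.255.255
First usable = network + 1
Last usable = broadcast - 1
Range: 125.224.0.1 to 125.255.255.254


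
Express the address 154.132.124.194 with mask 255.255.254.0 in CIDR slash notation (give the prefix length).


Binary: 11111111.11111111.11111110.00000000
Count leading 1s
Prefix: /23


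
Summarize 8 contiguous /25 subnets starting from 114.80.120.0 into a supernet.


Original prefix: /25
Number of subnets: 8 = 2^3
New prefix = 25 - 3 = 22
Supernet: 114.80.120.0/22


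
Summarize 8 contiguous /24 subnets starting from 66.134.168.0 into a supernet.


Original prefix: /24
Number of subnets: 8 = 2^3
New prefix = 24 - 3 = 21
Supernet: 66.134.168.0/21


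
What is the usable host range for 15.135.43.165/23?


Network: 15.135.42.0
Broadcast: 15.135.43.255
First usable = network + 1
Last usable = broadcast - 1
Range: 15.135.42.1 to 15.135.43.254


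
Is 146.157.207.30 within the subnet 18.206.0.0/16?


Subnet network: 18.206.0.0
Test IP AND mask: 146.157.0.0
No, 146.157.207.30 is not in 18.206.0.0/16


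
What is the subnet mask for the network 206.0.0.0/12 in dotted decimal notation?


/12 means 12 network bits, 20 host bits
Binary: 11111111111100000000000000000000
Mask: 255.240.0.0


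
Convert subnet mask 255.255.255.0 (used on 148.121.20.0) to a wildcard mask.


Subnet mask: 255.255.255.0
Wildcard = 255.255.255.255 - subnet mask
255 - 255 = 0
255 - 255 = 0
255 - 255 = 0
255 - 0 = 255
Wildcard: 0.0.0.255


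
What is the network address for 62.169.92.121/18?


IP:   00111110.10101001.01011100.01111001
Mask: 11111111.11111111.11000000.00000000
AND operation:
Net:  00111110.10101001.01000000.00000000
Network: 62.169.64.0/18


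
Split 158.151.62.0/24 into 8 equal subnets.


New prefix = 24 + 3 = 27
Each subnet has 32 addresses
  158.151.62.0/27
  158.151.62.32/27
  158.151.62.64/27
  158.151.62.96/27
  158.151.62.128/27
  158.151.62.160/27
  158.151.62.192/27
  158.151.62.224/27
Subnets: 158.151.62.0/27, 158.151.62.32/27, 158.151.62.64/27, 158.151.62.96/27, 158.151.62.128/27, 158.151.62.160/27, 158.151.62.192/27, 158.151.62.224/27


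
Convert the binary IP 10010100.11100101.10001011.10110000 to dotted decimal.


10010100 = 148
11100101 = 229
10001011 = 139
10110000 = 176
IP: 148.229.139.176


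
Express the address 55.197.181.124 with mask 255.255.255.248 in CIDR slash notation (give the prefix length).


Binary: 11111111.11111111.11111111.11111000
Count leading 1s
Prefix: /29


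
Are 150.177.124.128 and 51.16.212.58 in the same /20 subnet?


Mask: 255.255.240.0
150.177.124.128 AND mask = 150.177.112.0
51.16.212.58 AND mask = 51.16.208.0
No, different subnets (150.177.112.0 vs 51.16.208.0)


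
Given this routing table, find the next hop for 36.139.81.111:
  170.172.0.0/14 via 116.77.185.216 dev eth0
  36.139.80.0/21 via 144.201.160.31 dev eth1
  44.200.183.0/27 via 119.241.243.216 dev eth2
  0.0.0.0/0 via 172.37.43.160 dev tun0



Longest prefix match for 36.139.81.111:
  /14 170.172.0.0: no
  /21 36.139.80.0: MATCH
  /27 44.200.183.0: no
  /0 0.0.0.0: MATCH
Selected: next-hop 144.201.160.31 via eth1 (matched /21)


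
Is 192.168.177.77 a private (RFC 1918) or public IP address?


RFC 1918 private ranges:
  10.0.0.0/8 (10.0.0.0 - 10.255.255.255)
  172.16.0.0/12 (172.16.0.0 - 172.31.255.255)
  192.168.0.0/16 (192.168.0.0 - 192.168.255.255)
Private (in 192.168.0.0/16)


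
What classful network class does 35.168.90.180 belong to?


First octet: 35
Binary: 00100011
0xxxxxxx -> Class A (1-126)
Class A, default mask 255.0.0.0 (/8)


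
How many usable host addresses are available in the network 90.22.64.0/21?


Host bits = 32 - 21 = 11
Total addresses = 2^11 = 2048
Usable = total - 2 (network and broadcast)
Usable hosts: 2046


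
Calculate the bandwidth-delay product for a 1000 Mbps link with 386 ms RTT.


BDP = bandwidth * RTT
= 1000 Mbps * 386 ms
= 1000 * 1e6 * 386 / 1000 bits
= 386000000 bits
= 48250000 bytes
= 47119.1406 KB
BDP = 386000000 bits (48250000 bytes)


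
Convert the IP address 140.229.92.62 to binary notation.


140 = 10001100
229 = 11100101
92 = 01011100
62 = 00111110
Binary: 10001100.11100101.01011100.00111110


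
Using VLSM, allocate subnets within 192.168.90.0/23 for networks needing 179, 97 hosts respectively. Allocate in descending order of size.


179 hosts -> /24 (254 usable): 192.168.90.0/24
97 hosts -> /25 (126 usable): 192.168.91.0/25
Allocation: 192.168.90.0/24 (179 hosts, 254 usable); 192.168.91.0/25 (97 hosts, 126 usable)


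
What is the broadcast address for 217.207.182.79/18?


Network: 217.207.128.0/18
Host bits = 14
Set all host bits to 1:
Broadcast: 217.207.191.255


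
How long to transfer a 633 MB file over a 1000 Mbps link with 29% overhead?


Effective throughput = 1000 * (1 - 29/100) = 710 Mbps
File size in Mb = 633 * 8 = 5064 Mb
Time = 5064 / 710
Time = 7.1324 seconds


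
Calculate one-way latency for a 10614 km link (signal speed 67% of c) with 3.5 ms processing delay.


Speed = 0.67 * 3e5 km/s = 201000 km/s
Propagation delay = 10614 / 201000 = 0.0528 s = 52.806 ms
Processing delay = 3.5 ms
Total one-way latency = 56.306 ms


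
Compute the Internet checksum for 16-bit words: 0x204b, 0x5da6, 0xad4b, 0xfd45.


Sum all words (with carry folding):
+ 0x204b = 0x204b
+ 0x5da6 = 0x7df1
+ 0xad4b = 0x2b3d
+ 0xfd45 = 0x2883
One's complement: ~0x2883
Checksum = 0xd77c


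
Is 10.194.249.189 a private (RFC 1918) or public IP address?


RFC 1918 private ranges:
  10.0.0.0/8 (10.0.0.0 - 10.255.255.255)
  172.16.0.0/12 (172.16.0.0 - 172.31.255.255)
  192.168.0.0/16 (192.168.0.0 - 192.168.255.255)
Private (in 10.0.0.0/8)


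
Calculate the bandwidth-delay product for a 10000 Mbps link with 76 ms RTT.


BDP = bandwidth * RTT
= 10000 Mbps * 76 ms
= 10000 * 1e6 * 76 / 1000 bits
= 760000000 bits
= 95000000 bytes
= 92773.4375 KB
BDP = 760000000 bits (95000000 bytes)


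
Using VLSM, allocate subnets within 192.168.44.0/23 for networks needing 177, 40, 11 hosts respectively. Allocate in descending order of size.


177 hosts -> /24 (254 usable): 192.168.44.0/24
40 hosts -> /26 (62 usable): 192.168.45.0/26
11 hosts -> /28 (14 usable): 192.168.45.64/28
Allocation: 192.168.44.0/24 (177 hosts, 254 usable); 192.168.45.0/26 (40 hosts, 62 usable); 192.168.45.64/28 (11 hosts, 14 usable)


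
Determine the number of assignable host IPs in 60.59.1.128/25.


Host bits = 32 - 25 = 7
Total addresses = 2^7 = 128
Usable = total - 2 (network and broadcast)
Usable hosts: 126


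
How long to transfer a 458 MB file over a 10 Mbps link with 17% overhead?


Effective throughput = 10 * (1 - 17/100) = 8.3 Mbps
File size in Mb = 458 * 8 = 3664 Mb
Time = 3664 / 8.3
Time = 441.4458 seconds


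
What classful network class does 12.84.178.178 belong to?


First octet: 12
Binary: 00001100
0xxxxxxx -> Class A (1-126)
Class A, default mask 255.0.0.0 (/8)


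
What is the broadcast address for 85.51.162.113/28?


Network: 85.51.162.112/28
Host bits = 4
Set all host bits to 1:
Broadcast: 85.51.162.127


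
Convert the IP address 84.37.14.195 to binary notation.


84 = 01010100
37 = 00100101
14 = 00001110
195 = 11000011
Binary: 01010100.00100101.00001110.11000011


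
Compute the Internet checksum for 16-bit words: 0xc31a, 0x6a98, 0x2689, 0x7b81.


Sum all words (with carry folding):
+ 0xc31a = 0xc31a
+ 0x6a98 = 0x2db3
+ 0x2689 = 0x543c
+ 0x7b81 = 0xcfbd
One's complement: ~0xcfbd
Checksum = 0x3042


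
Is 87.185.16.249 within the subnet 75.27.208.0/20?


Subnet network: 75.27.208.0
Test IP AND mask: 87.185.16.0
No, 87.185.16.249 is not in 75.27.208.0/20


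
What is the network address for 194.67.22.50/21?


IP:   11000010.01000011.00010110.00110010
Mask: 11111111.11111111.11111000.00000000
AND operation:
Net:  11000010.01000011.00010000.00000000
Network: 194.67.16.0/21


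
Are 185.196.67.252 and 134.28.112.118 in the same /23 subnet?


Mask: 255.255.254.0
185.196.67.252 AND mask = 185.196.66.0
134.28.112.118 AND mask = 134.28.112.0
No, different subnets (185.196.66.0 vs 134.28.112.0)


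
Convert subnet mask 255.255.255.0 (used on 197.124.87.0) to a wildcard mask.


Subnet mask: 255.255.255.0
Wildcard = 255.255.255.255 - subnet mask
255 - 255 = 0
255 - 255 = 0
255 - 255 = 0
255 - 0 = 255
Wildcard: 0.0.0.255


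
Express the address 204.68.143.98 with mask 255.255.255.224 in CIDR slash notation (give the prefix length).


Binary: 11111111.11111111.11111111.11100000
Count leading 1s
Prefix: /27


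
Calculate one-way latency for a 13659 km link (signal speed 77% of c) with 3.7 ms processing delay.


Speed = 0.77 * 3e5 km/s = 231000 km/s
Propagation delay = 13659 / 231000 = 0.0591 s = 59.1299 ms
Processing delay = 3.7 ms
Total one-way latency = 62.8299 ms


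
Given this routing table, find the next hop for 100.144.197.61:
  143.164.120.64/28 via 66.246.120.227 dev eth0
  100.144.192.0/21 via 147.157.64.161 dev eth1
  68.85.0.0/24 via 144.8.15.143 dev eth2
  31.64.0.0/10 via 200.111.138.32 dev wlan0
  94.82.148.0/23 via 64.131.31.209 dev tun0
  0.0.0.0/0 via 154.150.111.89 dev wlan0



Longest prefix match for 100.144.197.61:
  /28 143.164.120.64: no
  /21 100.144.192.0: MATCH
  /24 68.85.0.0: no
  /10 31.64.0.0: no
  /23 94.82.148.0: no
  /0 0.0.0.0: MATCH
Selected: next-hop 147.157.64.161 via eth1 (matched /21)


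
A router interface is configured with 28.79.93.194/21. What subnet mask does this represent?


/21 means 21 network bits, 11 host bits
Binary: 11111111111111111111100000000000
Mask: 255.255.248.0


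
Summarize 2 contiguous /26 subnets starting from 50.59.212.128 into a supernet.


Original prefix: /26
Number of subnets: 2 = 2^1
New prefix = 26 - 1 = 25
Supernet: 50.59.212.128/25


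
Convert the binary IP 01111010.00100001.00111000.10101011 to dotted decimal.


01111010 = 122
00100001 = 33
00111000 = 56
10101011 = 171
IP: 122.33.56.171


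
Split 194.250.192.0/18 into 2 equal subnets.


New prefix = 18 + 1 = 19
Each subnet has 8192 addresses
  194.250.192.0/19
  194.250.224.0/19
Subnets: 194.250.192.0/19, 194.250.224.0/19


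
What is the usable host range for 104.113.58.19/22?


Network: 104.113.56.0
Broadcast: 104.113.59.255
First usable = network + 1
Last usable = broadcast - 1
Range: 104.113.56.1 to 104.113.59.254


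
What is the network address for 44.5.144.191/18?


IP:   00101100.00000101.10010000.10111111
Mask: 11111111.11111111.11000000.00000000
AND operation:
Net:  00101100.00000101.10000000.00000000
Network: 44.5.128.0/18


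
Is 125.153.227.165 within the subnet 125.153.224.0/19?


Subnet network: 125.153.224.0
Test IP AND mask: 125.153.224.0
Yes, 125.153.227.165 is in 125.153.224.0/19


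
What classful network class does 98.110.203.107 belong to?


First octet: 98
Binary: 01100010
0xxxxxxx -> Class A (1-126)
Class A, default mask 255.0.0.0 (/8)


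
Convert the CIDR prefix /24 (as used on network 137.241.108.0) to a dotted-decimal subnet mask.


/24 means 24 network bits, 8 host bits
Binary: 11111111111111111111111100000000
Mask: 255.255.255.0


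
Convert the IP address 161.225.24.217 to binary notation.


161 = 10100001
225 = 11100001
24 = 00011000
217 = 11011001
Binary: 10100001.11100001.00011000.11011001


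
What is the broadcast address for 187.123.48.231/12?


Network: 187.112.0.0/12
Host bits = 20
Set all host bits to 1:
Broadcast: 187.127.255.255


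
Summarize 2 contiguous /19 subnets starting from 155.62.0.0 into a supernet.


Original prefix: /19
Number of subnets: 2 = 2^1
New prefix = 19 - 1 = 18
Supernet: 155.62.0.0/18


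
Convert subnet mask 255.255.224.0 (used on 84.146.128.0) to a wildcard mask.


Subnet mask: 255.255.224.0
Wildcard = 255.255.255.255 - subnet mask
255 - 255 = 0
255 - 255 = 0
255 - 224 = 31
255 - 0 = 255
Wildcard: 0.0.31.255


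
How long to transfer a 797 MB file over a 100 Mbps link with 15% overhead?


Effective throughput = 100 * (1 - 15/100) = 85 Mbps
File size in Mb = 797 * 8 = 6376 Mb
Time = 6376 / 85
Time = 75.0118 seconds


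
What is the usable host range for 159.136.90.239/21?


Network: 159.136.88.0
Broadcast: 159.136.95.255
First usable = network + 1
Last usable = broadcast - 1
Range: 159.136.88.1 to 159.136.95.254


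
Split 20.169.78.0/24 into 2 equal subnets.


New prefix = 24 + 1 = 25
Each subnet has 128 addresses
  20.169.78.0/25
  20.169.78.128/25
Subnets: 20.169.78.0/25, 20.169.78.128/25


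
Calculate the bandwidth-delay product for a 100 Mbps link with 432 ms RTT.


BDP = bandwidth * RTT
= 100 Mbps * 432 ms
= 100 * 1e6 * 432 / 1000 bits
= 43200000 bits
= 5400000 bytes
= 5273.4375 KB
BDP = 43200000 bits (5400000 bytes)


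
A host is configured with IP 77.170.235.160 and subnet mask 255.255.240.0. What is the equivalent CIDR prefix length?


Binary: 11111111.11111111.11110000.00000000
Count leading 1s
Prefix: /20


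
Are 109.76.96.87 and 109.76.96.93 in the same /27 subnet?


Mask: 255.255.255.224
109.76.96.87 AND mask = 109.76.96.64
109.76.96.93 AND mask = 109.76.96.64
Yes, same subnet (109.76.96.64)


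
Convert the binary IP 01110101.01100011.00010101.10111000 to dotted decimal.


01110101 = 117
01100011 = 99
00010101 = 21
10111000 = 184
IP: 117.99.21.184


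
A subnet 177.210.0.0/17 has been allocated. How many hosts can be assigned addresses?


Host bits = 32 - 17 = 15
Total addresses = 2^15 = 32768
Usable = total - 2 (network and broadcast)
Usable hosts: 32766


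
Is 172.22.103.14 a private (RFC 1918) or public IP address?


RFC 1918 private ranges:
  10.0.0.0/8 (10.0.0.0 - 10.255.255.255)
  172.16.0.0/12 (172.16.0.0 - 172.31.255.255)
  192.168.0.0/16 (192.168.0.0 - 192.168.255.255)
Private (in 172.16.0.0/12)


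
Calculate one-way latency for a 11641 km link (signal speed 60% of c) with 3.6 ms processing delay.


Speed = 0.6 * 3e5 km/s = 180000 km/s
Propagation delay = 11641 / 180000 = 0.0647 s = 64.6722 ms
Processing delay = 3.6 ms
Total one-way latency = 68.2722 ms


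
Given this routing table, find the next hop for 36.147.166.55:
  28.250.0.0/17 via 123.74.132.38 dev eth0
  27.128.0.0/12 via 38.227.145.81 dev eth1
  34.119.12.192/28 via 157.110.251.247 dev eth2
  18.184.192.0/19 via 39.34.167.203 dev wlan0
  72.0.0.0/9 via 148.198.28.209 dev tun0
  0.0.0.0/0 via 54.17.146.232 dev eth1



Longest prefix match for 36.147.166.55:
  /17 28.250.0.0: no
  /12 27.128.0.0: no
  /28 34.119.12.192: no
  /19 18.184.192.0: no
  /9 72.0.0.0: no
  /0 0.0.0.0: MATCH
Selected: next-hop 54.17.146.232 via eth1 (matched /0)


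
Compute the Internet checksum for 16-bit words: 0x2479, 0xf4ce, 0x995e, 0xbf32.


Sum all words (with carry folding):
+ 0x2479 = 0x2479
+ 0xf4ce = 0x1948
+ 0x995e = 0xb2a6
+ 0xbf32 = 0x71d9
One's complement: ~0x71d9
Checksum = 0x8e26


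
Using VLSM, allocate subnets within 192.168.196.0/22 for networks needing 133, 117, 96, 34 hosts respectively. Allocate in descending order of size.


133 hosts -> /24 (254 usable): 192.168.196.0/24
117 hosts -> /25 (126 usable): 192.168.197.0/25
96 hosts -> /25 (126 usable): 192.168.197.128/25
34 hosts -> /26 (62 usable): 192.168.198.0/26
Allocation: 192.168.196.0/24 (133 hosts, 254 usable); 192.168.197.0/25 (117 hosts, 126 usable); 192.168.197.128/25 (96 hosts, 126 usable); 192.168.198.0/26 (34 hosts, 62 usable)


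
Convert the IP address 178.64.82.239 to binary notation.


178 = 10110010
64 = 01000000
82 = 01010010
239 = 11101111
Binary: 10110010.01000000.01010010.11101111


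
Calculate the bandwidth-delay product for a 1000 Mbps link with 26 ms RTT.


BDP = bandwidth * RTT
= 1000 Mbps * 26 ms
= 1000 * 1e6 * 26 / 1000 bits
= 26000000 bits
= 3250000 bytes
= 3173.8281 KB
BDP = 26000000 bits (3250000 bytes)


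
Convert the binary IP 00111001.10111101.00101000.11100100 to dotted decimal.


00111001 = 57
10111101 = 189
00101000 = 40
11100100 = 228
IP: 57.189.40.228


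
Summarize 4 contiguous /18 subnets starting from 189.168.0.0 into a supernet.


Original prefix: /18
Number of subnets: 4 = 2^2
New prefix = 18 - 2 = 16
Supernet: 189.168.0.0/16


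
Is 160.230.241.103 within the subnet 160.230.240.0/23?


Subnet network: 160.230.240.0
Test IP AND mask: 160.230.240.0
Yes, 160.230.241.103 is in 160.230.240.0/23


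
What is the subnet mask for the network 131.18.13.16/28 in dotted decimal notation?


/28 means 28 network bits, 4 host bits
Binary: 11111111111111111111111111110000
Mask: 255.255.255.240


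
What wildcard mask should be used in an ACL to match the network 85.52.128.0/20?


Subnet mask: 255.255.240.0
Wildcard = 255.255.255.255 - subnet mask
255 - 255 = 0
255 - 255 = 0
255 - 240 = 15
255 - 0 = 255
Wildcard: 0.0.15.255


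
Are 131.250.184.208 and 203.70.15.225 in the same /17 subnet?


Mask: 255.255.128.0
131.250.184.208 AND mask = 131.250.128.0
203.70.15.225 AND mask = 203.70.0.0
No, different subnets (131.250.128.0 vs 203.70.0.0)


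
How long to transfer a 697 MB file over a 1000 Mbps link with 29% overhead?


Effective throughput = 1000 * (1 - 29/100) = 710 Mbps
File size in Mb = 697 * 8 = 5576 Mb
Time = 5576 / 710
Time = 7.8535 seconds


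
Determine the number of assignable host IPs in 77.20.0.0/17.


Host bits = 32 - 17 = 15
Total addresses = 2^15 = 32768
Usable = total - 2 (network and broadcast)
Usable hosts: 32766


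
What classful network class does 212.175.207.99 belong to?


First octet: 212
Binary: 11010100
110xxxxx -> Class C (192-223)
Class C, default mask 255.255.255.0 (/24)


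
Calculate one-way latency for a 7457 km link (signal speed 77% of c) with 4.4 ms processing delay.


Speed = 0.77 * 3e5 km/s = 231000 km/s
Propagation delay = 7457 / 231000 = 0.0323 s = 32.2814 ms
Processing delay = 4.4 ms
Total one-way latency = 36.6814 ms


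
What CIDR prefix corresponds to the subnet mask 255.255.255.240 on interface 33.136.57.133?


Binary: 11111111.11111111.11111111.11110000
Count leading 1s
Prefix: /28


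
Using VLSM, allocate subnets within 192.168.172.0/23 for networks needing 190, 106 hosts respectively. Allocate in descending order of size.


190 hosts -> /24 (254 usable): 192.168.172.0/24
106 hosts -> /25 (126 usable): 192.168.173.0/25
Allocation: 192.168.172.0/24 (190 hosts, 254 usable); 192.168.173.0/25 (106 hosts, 126 usable)


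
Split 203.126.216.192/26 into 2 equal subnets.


New prefix = 26 + 1 = 27
Each subnet has 32 addresses
  203.126.216.192/27
  203.126.216.224/27
Subnets: 203.126.216.192/27, 203.126.216.224/27


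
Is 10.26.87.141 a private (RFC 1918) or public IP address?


RFC 1918 private ranges:
  10.0.0.0/8 (10.0.0.0 - 10.255.255.255)
  172.16.0.0/12 (172.16.0.0 - 172.31.255.255)
  192.168.0.0/16 (192.168.0.0 - 192.168.255.255)
Private (in 10.0.0.0/8)


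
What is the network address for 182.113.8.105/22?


IP:   10110110.01110001.00001000.01101001
Mask: 11111111.11111111.11111100.00000000
AND operation:
Net:  10110110.01110001.00001000.00000000
Network: 182.113.8.0/22


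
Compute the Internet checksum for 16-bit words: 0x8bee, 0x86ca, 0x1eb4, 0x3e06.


Sum all words (with carry folding):
+ 0x8bee = 0x8bee
+ 0x86ca = 0x12b9
+ 0x1eb4 = 0x316d
+ 0x3e06 = 0x6f73
One's complement: ~0x6f73
Checksum = 0x908c


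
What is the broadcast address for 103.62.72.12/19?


Network: 103.62.64.0/19
Host bits = 13
Set all host bits to 1:
Broadcast: 103.62.95.255


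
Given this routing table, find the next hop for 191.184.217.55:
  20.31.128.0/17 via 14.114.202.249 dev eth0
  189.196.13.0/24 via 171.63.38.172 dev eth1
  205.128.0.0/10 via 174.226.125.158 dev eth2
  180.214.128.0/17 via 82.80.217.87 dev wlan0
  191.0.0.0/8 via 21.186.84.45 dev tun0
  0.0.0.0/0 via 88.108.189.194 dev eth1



Longest prefix match for 191.184.217.55:
  /17 20.31.128.0: no
  /24 189.196.13.0: no
  /10 205.128.0.0: no
  /17 180.214.128.0: no
  /8 191.0.0.0: MATCH
  /0 0.0.0.0: MATCH
Selected: next-hop 21.186.84.45 via tun0 (matched /8)


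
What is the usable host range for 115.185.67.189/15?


Network: 115.184.0.0
Broadcast: 115.185.255.255
First usable = network + 1
Last usable = broadcast - 1
Range: 115.184.0.1 to 115.185.255.254


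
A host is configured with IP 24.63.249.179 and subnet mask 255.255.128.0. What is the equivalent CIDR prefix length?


Binary: 11111111.11111111.10000000.00000000
Count leading 1s
Prefix: /17


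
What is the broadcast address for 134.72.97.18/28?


Network: 134.72.97.16/28
Host bits = 4
Set all host bits to 1:
Broadcast: 134.72.97.31


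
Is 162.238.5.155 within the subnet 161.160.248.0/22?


Subnet network: 161.160.248.0
Test IP AND mask: 162.238.4.0
No, 162.238.5.155 is not in 161.160.248.0/22


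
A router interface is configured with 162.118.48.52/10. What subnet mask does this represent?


/10 means 10 network bits, 22 host bits
Binary: 11111111110000000000000000000000
Mask: 255.192.0.0


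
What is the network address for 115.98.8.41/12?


IP:   01110011.01100010.00001000.00101001
Mask: 11111111.11110000.00000000.00000000
AND operation:
Net:  01110011.01100000.00000000.00000000
Network: 115.96.0.0/12


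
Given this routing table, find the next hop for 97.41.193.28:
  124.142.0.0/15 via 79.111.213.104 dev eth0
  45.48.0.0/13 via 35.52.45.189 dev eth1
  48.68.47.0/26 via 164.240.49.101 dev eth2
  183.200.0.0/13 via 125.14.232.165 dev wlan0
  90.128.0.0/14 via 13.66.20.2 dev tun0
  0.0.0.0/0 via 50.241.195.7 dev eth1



Longest prefix match for 97.41.193.28:
  /15 124.142.0.0: no
  /13 45.48.0.0: no
  /26 48.68.47.0: no
  /13 183.200.0.0: no
  /14 90.128.0.0: no
  /0 0.0.0.0: MATCH
Selected: next-hop 50.241.195.7 via eth1 (matched /0)


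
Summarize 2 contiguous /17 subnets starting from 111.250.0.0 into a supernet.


Original prefix: /17
Number of subnets: 2 = 2^1
New prefix = 17 - 1 = 16
Supernet: 111.250.0.0/16


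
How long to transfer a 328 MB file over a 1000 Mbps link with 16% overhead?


Effective throughput = 1000 * (1 - 16/100) = 840 Mbps
File size in Mb = 328 * 8 = 2624 Mb
Time = 2624 / 840
Time = 3.1238 seconds


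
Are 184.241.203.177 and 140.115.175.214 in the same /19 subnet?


Mask: 255.255.224.0
184.241.203.177 AND mask = 184.241.192.0
140.115.175.214 AND mask = 140.115.160.0
No, different subnets (184.241.192.0 vs 140.115.160.0)


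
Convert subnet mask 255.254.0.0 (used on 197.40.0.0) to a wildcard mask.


Subnet mask: 255.254.0.0
Wildcard = 255.255.255.255 - subnet mask
255 - 255 = 0
255 - 254 = 1
255 - 0 = 255
255 - 0 = 255
Wildcard: 0.1.255.255


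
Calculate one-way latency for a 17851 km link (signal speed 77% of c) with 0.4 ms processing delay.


Speed = 0.77 * 3e5 km/s = 231000 km/s
Propagation delay = 17851 / 231000 = 0.0773 s = 77.2771 ms
Processing delay = 0.4 ms
Total one-way latency = 77.6771 ms


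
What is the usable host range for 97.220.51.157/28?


Network: 97.220.51.144
Broadcast: 97.220.51.159
First usable = network + 1
Last usable = broadcast - 1
Range: 97.220.51.145 to 97.220.51.158


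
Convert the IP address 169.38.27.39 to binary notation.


169 = 10101001
38 = 00100110
27 = 00011011
39 = 00100111
Binary: 10101001.00100110.00011011.00100111


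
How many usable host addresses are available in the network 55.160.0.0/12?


Host bits = 32 - 12 = 20
Total addresses = 2^20 = 1048576
Usable = total - 2 (network and broadcast)
Usable hosts: 1048574


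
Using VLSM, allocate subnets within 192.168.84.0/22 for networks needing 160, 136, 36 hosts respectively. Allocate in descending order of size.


160 hosts -> /24 (254 usable): 192.168.84.0/24
136 hosts -> /24 (254 usable): 192.168.85.0/24
36 hosts -> /26 (62 usable): 192.168.86.0/26
Allocation: 192.168.84.0/24 (160 hosts, 254 usable); 192.168.85.0/24 (136 hosts, 254 usable); 192.168.86.0/26 (36 hosts, 62 usable)


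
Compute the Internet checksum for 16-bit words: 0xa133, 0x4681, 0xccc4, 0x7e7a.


Sum all words (with carry folding):
+ 0xa133 = 0xa133
+ 0x4681 = 0xe7b4
+ 0xccc4 = 0xb479
+ 0x7e7a = 0x32f4
One's complement: ~0x32f4
Checksum = 0xcd0b


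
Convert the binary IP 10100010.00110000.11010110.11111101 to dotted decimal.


10100010 = 162
00110000 = 48
11010110 = 214
11111101 = 253
IP: 162.48.214.253


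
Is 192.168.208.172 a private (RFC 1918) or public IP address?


RFC 1918 private ranges:
  10.0.0.0/8 (10.0.0.0 - 10.255.255.255)
  172.16.0.0/12 (172.16.0.0 - 172.31.255.255)
  192.168.0.0/16 (192.168.0.0 - 192.168.255.255)
Private (in 192.168.0.0/16)


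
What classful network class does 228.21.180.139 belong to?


First octet: 228
Binary: 11100100
1110xxxx -> Class D (224-239)
Class D (multicast), default mask N/A


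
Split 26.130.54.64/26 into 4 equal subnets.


New prefix = 26 + 2 = 28
Each subnet has 16 addresses
  26.130.54.64/28
  26.130.54.80/28
  26.130.54.96/28
  26.130.54.112/28
Subnets: 26.130.54.64/28, 26.130.54.80/28, 26.130.54.96/28, 26.130.54.112/28


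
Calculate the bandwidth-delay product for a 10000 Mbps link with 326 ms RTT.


BDP = bandwidth * RTT
= 10000 Mbps * 326 ms
= 10000 * 1e6 * 326 / 1000 bits
= 3260000000 bits
= 407500000 bytes
= 397949.2188 KB
BDP = 3260000000 bits (407500000 bytes)


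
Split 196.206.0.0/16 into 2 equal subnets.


New prefix = 16 + 1 = 17
Each subnet has 32768 addresses
  196.206.0.0/17
  196.206.128.0/17
Subnets: 196.206.0.0/17, 196.206.128.0/17


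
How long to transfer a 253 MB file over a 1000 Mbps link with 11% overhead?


Effective throughput = 1000 * (1 - 11/100) = 890 Mbps
File size in Mb = 253 * 8 = 2024 Mb
Time = 2024 / 890
Time = 2.2742 seconds
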